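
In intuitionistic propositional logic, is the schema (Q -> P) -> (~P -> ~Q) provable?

Yes

This is the forward direction of contraposition, which is intuitionistically derivable.
Assume Q -> P and ~P. If Q held then P would follow, contradicting ~P; so ~Q.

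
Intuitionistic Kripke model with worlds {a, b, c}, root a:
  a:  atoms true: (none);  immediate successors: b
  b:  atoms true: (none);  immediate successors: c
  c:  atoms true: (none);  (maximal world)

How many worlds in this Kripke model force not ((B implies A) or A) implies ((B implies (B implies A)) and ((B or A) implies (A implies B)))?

3

a: forces it.
b: forces it.
c: forces it.
Worlds forcing the formula: {a, b, c}.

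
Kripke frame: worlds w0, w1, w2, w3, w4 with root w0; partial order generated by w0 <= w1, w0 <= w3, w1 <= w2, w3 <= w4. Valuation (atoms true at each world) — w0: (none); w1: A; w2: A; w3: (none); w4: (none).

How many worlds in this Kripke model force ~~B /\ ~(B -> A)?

0

w0: does not force it — w0 ||-/- ~~B /\ ~(B -> A) since w0 fails ~~B.
w1: does not force it — w1 ||-/- ~~B /\ ~(B -> A) since w1 fails ~~B.
w2: does not force it.
w3: does not force it.
w4: does not force it.
Worlds forcing the formula: { }.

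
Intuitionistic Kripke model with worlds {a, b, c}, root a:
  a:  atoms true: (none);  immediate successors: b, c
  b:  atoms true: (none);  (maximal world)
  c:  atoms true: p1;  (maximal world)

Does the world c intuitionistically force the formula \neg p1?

c \nVdash \neg p1 since c is accessible from c and c \Vdash p1.

No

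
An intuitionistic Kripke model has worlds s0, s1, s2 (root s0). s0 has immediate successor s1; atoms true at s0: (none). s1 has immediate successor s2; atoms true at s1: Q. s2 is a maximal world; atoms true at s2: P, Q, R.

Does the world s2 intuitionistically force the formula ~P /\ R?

No

s2 ||-/- ~P /\ R since s2 fails ~P.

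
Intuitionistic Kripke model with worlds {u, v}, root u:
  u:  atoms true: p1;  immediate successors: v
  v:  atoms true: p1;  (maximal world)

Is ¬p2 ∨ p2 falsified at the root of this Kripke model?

No

u ⊩ ¬p2 ∨ p2 via the disjunct ¬p2.
So the root u forces ¬p2 ∨ p2; the model is not a countermodel.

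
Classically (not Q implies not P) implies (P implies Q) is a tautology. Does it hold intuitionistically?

This is the converse of contraposition, which is not intuitionistically valid.
A Kripke countermodel: worlds u, v; order generated by u <= v; atoms true at each world — u:{P}; v:{P,Q}.
u does not force (not Q implies not P) implies (P implies Q): already at u itself, u forces not Q implies not P but u does not force P implies Q.
u does not force P implies Q: already at u itself, u forces P but u does not force Q.
u lacks atom Q, so u does not force Q.
So the root u does not force the formula.

No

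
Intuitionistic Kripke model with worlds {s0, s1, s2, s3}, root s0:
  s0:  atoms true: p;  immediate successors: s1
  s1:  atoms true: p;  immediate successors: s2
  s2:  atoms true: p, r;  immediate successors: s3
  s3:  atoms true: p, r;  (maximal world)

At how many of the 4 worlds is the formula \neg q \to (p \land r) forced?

s0: does not force it — s0 \nVdash \neg q \to (p \land r): already at s0 itself, s0 \Vdash \neg q but s0 \nVdash p \land r.
s1: does not force it — s1 \nVdash \neg q \to (p \land r): already at s1 itself, s1 \Vdash \neg q but s1 \nVdash p \land r.
s2: forces it.
s3: forces it.
Worlds forcing the formula: {s2, s3}.

2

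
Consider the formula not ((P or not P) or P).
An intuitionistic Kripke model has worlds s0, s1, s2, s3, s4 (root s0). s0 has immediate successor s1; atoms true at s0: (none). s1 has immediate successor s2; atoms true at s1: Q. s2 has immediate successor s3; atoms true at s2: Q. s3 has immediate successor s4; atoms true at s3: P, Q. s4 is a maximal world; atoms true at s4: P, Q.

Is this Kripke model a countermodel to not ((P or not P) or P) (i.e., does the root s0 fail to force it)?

s0 does not force not ((P or not P) or P) since s3 is accessible from s0 and s3 forces (P or not P) or P.
s3 forces (P or not P) or P via the disjunct P or not P.
So the root s0 does not force not ((P or not P) or P); the model is a countermodel.

Yes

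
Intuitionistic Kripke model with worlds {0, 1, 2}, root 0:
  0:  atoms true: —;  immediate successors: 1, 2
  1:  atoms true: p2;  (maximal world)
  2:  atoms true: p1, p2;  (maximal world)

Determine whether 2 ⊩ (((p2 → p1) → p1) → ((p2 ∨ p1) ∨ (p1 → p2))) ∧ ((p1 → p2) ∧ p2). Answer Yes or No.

2 ⊩ (((p2 → p1) → p1) → ((p2 ∨ p1) ∨ (p1 → p2))) ∧ ((p1 → p2) ∧ p2) since 2 forces both conjuncts.

Yes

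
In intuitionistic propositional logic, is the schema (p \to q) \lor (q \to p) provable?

This is the Gödel–Dummett linearity axiom, which is not intuitionistically valid.
A Kripke countermodel: worlds s0, s1, s2; order generated by s0 \le s1, s0 \le s2; atoms true at each world — s0:{}; s1:{p}; s2:{q}.
s0 \nVdash (p \to q) \lor (q \to p): neither disjunct is forced at s0.
s0 \nVdash p \to q: at the accessible world s1, s1 \Vdash p but s1 \nVdash q.
s1 lacks atom q, so s1 \nVdash q.
So the root s0 does not force the formula.

No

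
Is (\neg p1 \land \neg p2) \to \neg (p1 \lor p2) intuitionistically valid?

This is a constructively valid De Morgan direction (conjunction of negations to negated disjunction), which is intuitionistically derivable.
If both \neg p1 and \neg p2 hold at a world, no accessible world forces p1 or forces p2, so none forces p1 \lor p2.

Yes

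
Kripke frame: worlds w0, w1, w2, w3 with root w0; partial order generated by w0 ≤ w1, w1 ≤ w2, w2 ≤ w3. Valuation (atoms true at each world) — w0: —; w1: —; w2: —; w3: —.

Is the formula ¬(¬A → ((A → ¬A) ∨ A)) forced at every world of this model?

No

Not every world: w0 ⊮ ¬(¬A → ((A → ¬A) ∨ A)).
w0 ⊮ ¬(¬A → ((A → ¬A) ∨ A)) since w0 is accessible from w0 and w0 ⊩ ¬A → ((A → ¬A) ∨ A).
w0 ⊩ ¬A → ((A → ¬A) ∨ A): every world accessible from w0 that forces ¬A (namely w0, w1, w2, w3) also forces (A → ¬A) ∨ A.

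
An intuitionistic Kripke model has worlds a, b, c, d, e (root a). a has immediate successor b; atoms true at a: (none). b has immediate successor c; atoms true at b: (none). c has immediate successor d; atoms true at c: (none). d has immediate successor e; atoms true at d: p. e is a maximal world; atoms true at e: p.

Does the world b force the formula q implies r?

Yes

b forces q implies r vacuously: no world accessible from b forces the antecedent q.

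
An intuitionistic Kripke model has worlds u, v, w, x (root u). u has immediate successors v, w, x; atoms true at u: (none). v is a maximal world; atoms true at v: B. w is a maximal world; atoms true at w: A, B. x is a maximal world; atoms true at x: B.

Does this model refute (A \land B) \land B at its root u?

u \nVdash (A \land B) \land B since u fails A \land B.
So the root u does not force (A \land B) \land B; the model is a countermodel.

Yes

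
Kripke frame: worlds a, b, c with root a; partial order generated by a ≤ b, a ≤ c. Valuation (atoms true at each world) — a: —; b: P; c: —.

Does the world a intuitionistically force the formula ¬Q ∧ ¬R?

Yes

a ⊩ ¬Q ∧ ¬R since a forces both conjuncts.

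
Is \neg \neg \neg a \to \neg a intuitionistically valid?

This is triple-negation reduction, which is intuitionistically derivable.
Assume \neg \neg \neg a and suppose a. Then \neg \neg a (double-negation introduction), contradicting \neg \neg \neg a. So \neg a.

Yes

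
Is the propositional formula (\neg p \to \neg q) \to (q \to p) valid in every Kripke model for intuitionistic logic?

No

This is the converse of contraposition, which is not intuitionistically valid.
A Kripke countermodel: worlds w0, w1; order generated by w0 \le w1; atoms true at each world — w0:{q}; w1:{p,q}.
w0 \nVdash (\neg p \to \neg q) \to (q \to p): already at w0 itself, w0 \Vdash \neg p \to \neg q but w0 \nVdash q \to p.
w0 \nVdash q \to p: already at w0 itself, w0 \Vdash q but w0 \nVdash p.
w0 lacks atom p, so w0 \nVdash p.
So the root w0 does not force the formula.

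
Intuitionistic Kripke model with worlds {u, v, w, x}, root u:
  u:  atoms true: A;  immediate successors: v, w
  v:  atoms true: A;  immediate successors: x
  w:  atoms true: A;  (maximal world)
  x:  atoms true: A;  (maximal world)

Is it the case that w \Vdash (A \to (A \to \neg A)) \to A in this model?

Yes

w \Vdash (A \to (A \to \neg A)) \to A vacuously: no world accessible from w forces the antecedent A \to (A \to \neg A).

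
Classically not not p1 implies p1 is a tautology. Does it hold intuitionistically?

No

This is double-negation elimination, which is not intuitionistically valid.
A Kripke countermodel: worlds a, b; order generated by a <= b; atoms true at each world — a:{}; b:{p1}.
a does not force not not p1 implies p1: already at a itself, a forces not not p1 but a does not force p1.
a lacks atom p1, so a does not force p1.
So the root a does not force the formula.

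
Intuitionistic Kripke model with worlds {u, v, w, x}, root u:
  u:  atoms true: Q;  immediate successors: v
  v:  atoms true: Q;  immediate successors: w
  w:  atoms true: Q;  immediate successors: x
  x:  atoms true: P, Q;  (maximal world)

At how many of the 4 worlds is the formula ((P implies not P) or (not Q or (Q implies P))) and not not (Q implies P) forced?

1

u: does not force it — u does not force ((P implies not P) or (not Q or (Q implies P))) and not not (Q implies P) since u fails (P implies not P) or (not Q or (Q implies P)).
v: does not force it.
w: does not force it.
x: forces it.
Worlds forcing the formula: {x}.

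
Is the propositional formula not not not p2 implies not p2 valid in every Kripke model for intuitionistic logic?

Yes

This is triple-negation reduction, which is intuitionistically derivable.
Assume not not not p2 and suppose p2. Then not not p2 (double-negation introduction), contradicting not not not p2. So not p2.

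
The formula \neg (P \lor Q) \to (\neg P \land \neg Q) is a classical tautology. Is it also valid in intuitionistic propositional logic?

This is a constructively valid De Morgan direction (negated disjunction to conjunction of negations), which is intuitionistically derivable.
From \neg (P \lor Q): if P held then P \lor Q would, contradiction — so \neg P; similarly \neg Q.

Yes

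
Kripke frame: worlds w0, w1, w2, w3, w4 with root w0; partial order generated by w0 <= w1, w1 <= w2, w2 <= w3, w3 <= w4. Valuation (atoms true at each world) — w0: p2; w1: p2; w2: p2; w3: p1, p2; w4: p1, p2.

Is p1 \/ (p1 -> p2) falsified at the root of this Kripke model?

w0 ||- p1 \/ (p1 -> p2) via the disjunct p1 -> p2.
So the root w0 forces p1 \/ (p1 -> p2); the model is not a countermodel.

No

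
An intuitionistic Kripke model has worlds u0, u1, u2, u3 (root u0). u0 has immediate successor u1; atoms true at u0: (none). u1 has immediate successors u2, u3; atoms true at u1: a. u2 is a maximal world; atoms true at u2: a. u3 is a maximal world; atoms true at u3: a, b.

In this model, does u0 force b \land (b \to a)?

No

u0 \nVdash b \land (b \to a) since u0 fails b.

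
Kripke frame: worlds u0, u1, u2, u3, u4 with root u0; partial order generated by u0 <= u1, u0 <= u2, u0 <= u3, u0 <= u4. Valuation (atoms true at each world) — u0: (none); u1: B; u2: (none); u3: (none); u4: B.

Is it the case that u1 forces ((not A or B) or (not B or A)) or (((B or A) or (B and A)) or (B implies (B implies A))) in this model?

Yes

u1 forces ((not A or B) or (not B or A)) or (((B or A) or (B and A)) or (B implies (B implies A))) via the disjunct (not A or B) or (not B or A).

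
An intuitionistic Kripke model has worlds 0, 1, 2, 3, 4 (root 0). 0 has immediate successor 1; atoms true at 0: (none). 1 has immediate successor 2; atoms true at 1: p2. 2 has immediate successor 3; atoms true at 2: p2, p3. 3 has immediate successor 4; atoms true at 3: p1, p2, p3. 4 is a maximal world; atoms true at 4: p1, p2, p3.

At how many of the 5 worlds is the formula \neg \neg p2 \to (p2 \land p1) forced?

0: does not force it — 0 \nVdash \neg \neg p2 \to (p2 \land p1): already at 0 itself, 0 \Vdash \neg \neg p2 but 0 \nVdash p2 \land p1.
1: does not force it — 1 \nVdash \neg \neg p2 \to (p2 \land p1): already at 1 itself, 1 \Vdash \neg \neg p2 but 1 \nVdash p2 \land p1.
2: does not force it — 2 \nVdash \neg \neg p2 \to (p2 \land p1): already at 2 itself, 2 \Vdash \neg \neg p2 but 2 \nVdash p2 \land p1.
3: forces it.
4: forces it.
Worlds forcing the formula: {3, 4}.

2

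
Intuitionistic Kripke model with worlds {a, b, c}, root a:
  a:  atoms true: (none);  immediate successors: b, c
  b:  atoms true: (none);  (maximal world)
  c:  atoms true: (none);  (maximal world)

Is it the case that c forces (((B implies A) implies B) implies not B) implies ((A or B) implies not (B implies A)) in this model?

Yes

c forces (((B implies A) implies B) implies not B) implies ((A or B) implies not (B implies A)): every world accessible from c that forces ((B implies A) implies B) implies not B (namely c) also forces (A or B) implies not (B implies A).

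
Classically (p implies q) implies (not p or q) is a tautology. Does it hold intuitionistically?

This is the material-implication-as-disjunction principle, which is not intuitionistically valid.
A Kripke countermodel: worlds 0, 1; order generated by 0 <= 1; atoms true at each world — 0:{}; 1:{p,q}.
0 does not force (p implies q) implies (not p or q): already at 0 itself, 0 forces p implies q but 0 does not force not p or q.
0 does not force not p or q: neither disjunct is forced at 0.
0 does not force not p since 1 is accessible from 0 and 1 forces p.
So the root 0 does not force the formula.

No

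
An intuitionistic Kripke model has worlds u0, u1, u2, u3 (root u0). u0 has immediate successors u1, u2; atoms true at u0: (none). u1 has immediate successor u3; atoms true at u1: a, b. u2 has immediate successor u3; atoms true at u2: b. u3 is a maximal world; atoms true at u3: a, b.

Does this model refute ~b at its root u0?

Yes

u0 ||-/- ~b since u1 is accessible from u0 and u1 ||- b.
So the root u0 does not force ~b; the model is a countermodel.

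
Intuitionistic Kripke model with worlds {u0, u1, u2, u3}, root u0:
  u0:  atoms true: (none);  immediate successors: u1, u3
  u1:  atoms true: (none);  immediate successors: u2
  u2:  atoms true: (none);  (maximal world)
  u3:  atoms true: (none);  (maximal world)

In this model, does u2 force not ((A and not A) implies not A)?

u2 does not force not ((A and not A) implies not A) since u2 is accessible from u2 and u2 forces (A and not A) implies not A.
u2 forces (A and not A) implies not A vacuously: no world accessible from u2 forces the antecedent A and not A.

No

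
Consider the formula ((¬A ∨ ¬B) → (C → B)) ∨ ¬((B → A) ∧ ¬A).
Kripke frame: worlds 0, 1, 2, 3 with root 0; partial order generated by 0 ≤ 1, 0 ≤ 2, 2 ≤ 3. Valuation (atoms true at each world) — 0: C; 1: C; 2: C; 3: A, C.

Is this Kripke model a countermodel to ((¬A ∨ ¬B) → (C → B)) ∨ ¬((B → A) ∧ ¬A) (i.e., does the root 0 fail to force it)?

Yes

0 ⊮ ((¬A ∨ ¬B) → (C → B)) ∨ ¬((B → A) ∧ ¬A): neither disjunct is forced at 0.
0 ⊮ (¬A ∨ ¬B) → (C → B): already at 0 itself, 0 ⊩ ¬A ∨ ¬B but 0 ⊮ C → B.
0 ⊮ C → B: already at 0 itself, 0 ⊩ C but 0 ⊮ B.
0 lacks atom B, so 0 ⊮ B.
So the root 0 does not force ((¬A ∨ ¬B) → (C → B)) ∨ ¬((B → A) ∧ ¬A); the model is a countermodel.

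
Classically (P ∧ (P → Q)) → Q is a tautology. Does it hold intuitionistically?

Yes

This is modus ponens in implicational form, which is intuitionistically derivable.
If a world forces P and P → Q, then applying the implication at that world (which is accessible from itself) gives Q.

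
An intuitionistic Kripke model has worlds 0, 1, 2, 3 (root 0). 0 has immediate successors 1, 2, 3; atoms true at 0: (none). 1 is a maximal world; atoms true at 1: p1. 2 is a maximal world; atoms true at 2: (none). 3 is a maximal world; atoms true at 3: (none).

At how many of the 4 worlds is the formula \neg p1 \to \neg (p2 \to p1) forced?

0: does not force it — 0 \nVdash \neg p1 \to \neg (p2 \to p1): at the accessible world 2, 2 \Vdash \neg p1 but 2 \nVdash \neg (p2 \to p1).
1: forces it.
2: does not force it.
3: does not force it.
Worlds forcing the formula: {1}.

1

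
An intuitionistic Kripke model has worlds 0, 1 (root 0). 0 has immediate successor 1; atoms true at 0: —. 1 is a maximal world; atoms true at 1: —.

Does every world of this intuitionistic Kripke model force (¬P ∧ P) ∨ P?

Not every world: 0 ⊮ (¬P ∧ P) ∨ P.
0 ⊮ (¬P ∧ P) ∨ P: neither disjunct is forced at 0.
0 ⊮ ¬P ∧ P since 0 fails P.

No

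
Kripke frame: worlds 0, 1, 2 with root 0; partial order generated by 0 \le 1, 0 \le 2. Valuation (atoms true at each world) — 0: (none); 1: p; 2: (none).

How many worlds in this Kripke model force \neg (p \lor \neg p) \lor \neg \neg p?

1

0: does not force it — 0 \nVdash \neg (p \lor \neg p) \lor \neg \neg p: neither disjunct is forced at 0.
1: forces it.
2: does not force it — 2 \nVdash \neg (p \lor \neg p) \lor \neg \neg p: neither disjunct is forced at 2.
Worlds forcing the formula: {1}.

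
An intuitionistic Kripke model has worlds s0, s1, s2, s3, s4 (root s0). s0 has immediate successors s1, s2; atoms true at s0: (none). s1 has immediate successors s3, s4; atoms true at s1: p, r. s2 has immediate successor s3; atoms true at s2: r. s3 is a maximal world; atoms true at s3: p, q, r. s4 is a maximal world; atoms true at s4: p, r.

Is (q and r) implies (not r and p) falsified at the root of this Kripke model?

s0 does not force (q and r) implies (not r and p): at the accessible world s3, s3 forces q and r but s3 does not force not r and p.
s3 does not force not r and p since s3 fails not r.
So the root s0 does not force (q and r) implies (not r and p); the model is a countermodel.

Yes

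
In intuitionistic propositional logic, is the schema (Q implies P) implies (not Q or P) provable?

No

This is the material-implication-as-disjunction principle, which is not intuitionistically valid.
A Kripke countermodel: worlds s0, s1; order generated by s0 <= s1; atoms true at each world — s0:{}; s1:{P,Q}.
s0 does not force (Q implies P) implies (not Q or P): already at s0 itself, s0 forces Q implies P but s0 does not force not Q or P.
s0 does not force not Q or P: neither disjunct is forced at s0.
s0 does not force not Q since s1 is accessible from s0 and s1 forces Q.
So the root s0 does not force the formula.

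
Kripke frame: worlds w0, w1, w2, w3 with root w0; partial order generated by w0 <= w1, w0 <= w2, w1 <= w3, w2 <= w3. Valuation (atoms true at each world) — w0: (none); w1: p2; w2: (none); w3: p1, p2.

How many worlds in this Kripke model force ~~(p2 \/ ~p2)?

4

w0: forces it.
w1: forces it.
w2: forces it.
w3: forces it.
Worlds forcing the formula: {w0, w1, w2, w3}.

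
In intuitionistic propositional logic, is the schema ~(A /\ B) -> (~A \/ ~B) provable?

No

This is the constructively invalid direction of De Morgan's law for conjunction, which is not intuitionistically valid.
A Kripke countermodel: worlds 0, 1, 2; order generated by 0 <= 1, 0 <= 2; atoms true at each world — 0:{}; 1:{A}; 2:{B}.
0 ||-/- ~(A /\ B) -> (~A \/ ~B): already at 0 itself, 0 ||- ~(A /\ B) but 0 ||-/- ~A \/ ~B.
0 ||-/- ~A \/ ~B: neither disjunct is forced at 0.
0 ||-/- ~A since 1 is accessible from 0 and 1 ||- A.
So the root 0 does not force the formula.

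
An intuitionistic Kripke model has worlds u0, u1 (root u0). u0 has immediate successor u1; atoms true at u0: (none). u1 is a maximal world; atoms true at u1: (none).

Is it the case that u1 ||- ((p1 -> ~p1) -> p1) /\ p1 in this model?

u1 ||-/- ((p1 -> ~p1) -> p1) /\ p1 since u1 fails (p1 -> ~p1) -> p1.

No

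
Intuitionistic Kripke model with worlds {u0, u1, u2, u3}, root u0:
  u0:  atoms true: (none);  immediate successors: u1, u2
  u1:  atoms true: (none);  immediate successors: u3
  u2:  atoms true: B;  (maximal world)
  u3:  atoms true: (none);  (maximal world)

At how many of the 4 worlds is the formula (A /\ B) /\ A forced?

0

u0: does not force it — u0 ||-/- (A /\ B) /\ A since u0 fails A /\ B.
u1: does not force it.
u2: does not force it.
u3: does not force it.
Worlds forcing the formula: { }.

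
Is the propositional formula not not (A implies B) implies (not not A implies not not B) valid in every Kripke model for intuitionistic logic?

This is the distribution of double negation over implication, which is intuitionistically derivable.
Assume not not (A implies B) and not not A; suppose not B. Then A implies B would give not A (by contraposition), contradicting not not A; so not (A implies B), contradicting not not (A implies B). Hence not not B.

Yes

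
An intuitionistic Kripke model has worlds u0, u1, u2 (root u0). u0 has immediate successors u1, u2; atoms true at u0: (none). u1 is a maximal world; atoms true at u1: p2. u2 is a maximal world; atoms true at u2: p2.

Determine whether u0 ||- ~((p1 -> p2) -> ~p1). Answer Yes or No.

u0 ||-/- ~((p1 -> p2) -> ~p1) since u0 is accessible from u0 and u0 ||- (p1 -> p2) -> ~p1.
u0 ||- (p1 -> p2) -> ~p1: every world accessible from u0 that forces p1 -> p2 (namely u0, u1, u2) also forces ~p1.

No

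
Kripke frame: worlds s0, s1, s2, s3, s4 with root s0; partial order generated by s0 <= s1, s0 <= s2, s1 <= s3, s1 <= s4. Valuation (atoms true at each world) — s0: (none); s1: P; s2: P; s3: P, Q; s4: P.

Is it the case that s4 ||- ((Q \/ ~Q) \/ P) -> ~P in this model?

No

s4 ||-/- ((Q \/ ~Q) \/ P) -> ~P: already at s4 itself, s4 ||- (Q \/ ~Q) \/ P but s4 ||-/- ~P.
s4 ||-/- ~P since s4 is accessible from s4 and s4 ||- P.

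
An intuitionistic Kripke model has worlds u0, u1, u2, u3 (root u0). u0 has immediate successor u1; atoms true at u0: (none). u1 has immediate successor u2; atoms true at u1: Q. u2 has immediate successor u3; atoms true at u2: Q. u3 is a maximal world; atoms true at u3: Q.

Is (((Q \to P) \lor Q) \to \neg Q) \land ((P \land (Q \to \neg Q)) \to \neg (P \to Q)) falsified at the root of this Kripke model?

u0 \nVdash (((Q \to P) \lor Q) \to \neg Q) \land ((P \land (Q \to \neg Q)) \to \neg (P \to Q)) since u0 fails ((Q \to P) \lor Q) \to \neg Q.
So the root u0 does not force (((Q \to P) \lor Q) \to \neg Q) \land ((P \land (Q \to \neg Q)) \to \neg (P \to Q)); the model is a countermodel.

Yes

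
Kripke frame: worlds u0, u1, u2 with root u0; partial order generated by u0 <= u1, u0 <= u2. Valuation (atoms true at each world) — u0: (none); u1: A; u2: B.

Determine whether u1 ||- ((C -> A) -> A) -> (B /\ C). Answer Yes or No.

u1 ||-/- ((C -> A) -> A) -> (B /\ C): already at u1 itself, u1 ||- (C -> A) -> A but u1 ||-/- B /\ C.
u1 ||-/- B /\ C since u1 fails B.

No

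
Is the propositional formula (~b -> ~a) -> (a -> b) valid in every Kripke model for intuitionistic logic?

This is the converse of contraposition, which is not intuitionistically valid.
A Kripke countermodel: worlds s0, s1; order generated by s0 <= s1; atoms true at each world — s0:{a}; s1:{a,b}.
s0 ||-/- (~b -> ~a) -> (a -> b): already at s0 itself, s0 ||- ~b -> ~a but s0 ||-/- a -> b.
s0 ||-/- a -> b: already at s0 itself, s0 ||- a but s0 ||-/- b.
s0 lacks atom b, so s0 ||-/- b.
So the root s0 does not force the formula.

No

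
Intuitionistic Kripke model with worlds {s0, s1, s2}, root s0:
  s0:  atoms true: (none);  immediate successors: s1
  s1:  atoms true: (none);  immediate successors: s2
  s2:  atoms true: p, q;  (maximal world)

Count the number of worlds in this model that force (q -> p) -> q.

s0: does not force it — s0 ||-/- (q -> p) -> q: already at s0 itself, s0 ||- q -> p but s0 ||-/- q.
s1: does not force it — s1 ||-/- (q -> p) -> q: already at s1 itself, s1 ||- q -> p but s1 ||-/- q.
s2: forces it.
Worlds forcing the formula: {s2}.

1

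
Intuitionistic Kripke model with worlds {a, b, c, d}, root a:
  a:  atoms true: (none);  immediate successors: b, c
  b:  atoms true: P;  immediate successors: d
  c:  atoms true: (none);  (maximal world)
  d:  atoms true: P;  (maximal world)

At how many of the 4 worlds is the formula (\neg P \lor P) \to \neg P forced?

1

a: does not force it — a \nVdash (\neg P \lor P) \to \neg P: at the accessible world b, b \Vdash \neg P \lor P but b \nVdash \neg P.
b: does not force it — b \nVdash (\neg P \lor P) \to \neg P: already at b itself, b \Vdash \neg P \lor P but b \nVdash \neg P.
c: forces it.
d: does not force it — d \nVdash (\neg P \lor P) \to \neg P: already at d itself, d \Vdash \neg P \lor P but d \nVdash \neg P.
Worlds forcing the formula: {c}.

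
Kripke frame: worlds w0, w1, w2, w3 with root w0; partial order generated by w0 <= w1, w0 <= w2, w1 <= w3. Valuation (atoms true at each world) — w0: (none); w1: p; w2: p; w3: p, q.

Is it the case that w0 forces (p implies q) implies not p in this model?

w0 does not force (p implies q) implies not p: at the accessible world w3, w3 forces p implies q but w3 does not force not p.
w3 does not force not p since w3 is accessible from w3 and w3 forces p.

No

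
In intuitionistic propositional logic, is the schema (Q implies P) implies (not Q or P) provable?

This is the material-implication-as-disjunction principle, which is not intuitionistically valid.
A Kripke countermodel: worlds u, v; order generated by u <= v; atoms true at each world — u:{}; v:{P,Q}.
u does not force (Q implies P) implies (not Q or P): already at u itself, u forces Q implies P but u does not force not Q or P.
u does not force not Q or P: neither disjunct is forced at u.
u does not force not Q since v is accessible from u and v forces Q.
So the root u does not force the formula.

No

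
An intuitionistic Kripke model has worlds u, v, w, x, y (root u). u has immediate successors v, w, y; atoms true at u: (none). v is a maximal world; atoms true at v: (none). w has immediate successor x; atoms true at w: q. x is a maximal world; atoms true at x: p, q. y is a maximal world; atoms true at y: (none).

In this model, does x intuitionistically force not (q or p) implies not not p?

x forces not (q or p) implies not not p vacuously: no world accessible from x forces the antecedent not (q or p).

Yes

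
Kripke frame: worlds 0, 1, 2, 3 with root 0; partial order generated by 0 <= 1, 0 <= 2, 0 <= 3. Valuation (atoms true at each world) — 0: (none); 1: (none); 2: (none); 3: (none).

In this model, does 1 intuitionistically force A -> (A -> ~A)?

1 ||- A -> (A -> ~A) vacuously: no world accessible from 1 forces the antecedent A.

Yes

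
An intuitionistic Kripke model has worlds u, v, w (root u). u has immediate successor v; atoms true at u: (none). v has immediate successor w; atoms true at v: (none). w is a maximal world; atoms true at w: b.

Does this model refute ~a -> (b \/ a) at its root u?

Yes

u ||-/- ~a -> (b \/ a): already at u itself, u ||- ~a but u ||-/- b \/ a.
u ||-/- b \/ a: neither disjunct is forced at u.
u lacks atom b, so u ||-/- b.
So the root u does not force ~a -> (b \/ a); the model is a countermodel.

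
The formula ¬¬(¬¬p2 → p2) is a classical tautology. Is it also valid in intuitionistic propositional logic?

Yes

This is the double negation of double-negation elimination, which is intuitionistically derivable.
By Glivenko's theorem the double negation of any classical propositional tautology is intuitionistically provable; ¬¬p2 → p2 is classically a tautology.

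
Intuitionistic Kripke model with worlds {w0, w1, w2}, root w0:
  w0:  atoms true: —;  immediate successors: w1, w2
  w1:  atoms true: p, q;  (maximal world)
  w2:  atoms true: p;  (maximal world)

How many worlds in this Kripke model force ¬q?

1

w0: does not force it — w0 ⊮ ¬q since w1 is accessible from w0 and w1 ⊩ q.
w1: does not force it — w1 ⊮ ¬q since w1 is accessible from w1 and w1 ⊩ q.
w2: forces it.
Worlds forcing the formula: {w2}.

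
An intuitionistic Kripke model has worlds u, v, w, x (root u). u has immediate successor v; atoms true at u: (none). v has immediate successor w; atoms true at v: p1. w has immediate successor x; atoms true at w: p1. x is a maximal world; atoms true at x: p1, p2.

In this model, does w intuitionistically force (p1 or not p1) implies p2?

No

w does not force (p1 or not p1) implies p2: already at w itself, w forces p1 or not p1 but w does not force p2.
w lacks atom p2, so w does not force p2.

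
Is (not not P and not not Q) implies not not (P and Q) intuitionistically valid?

This is the distribution of double negation over conjunction, which is intuitionistically derivable.
Assume not not P, not not Q, and not (P and Q). From P we'd get not Q (since P and Q is refuted), contradicting not not Q; so not P, contradicting not not P.

Yes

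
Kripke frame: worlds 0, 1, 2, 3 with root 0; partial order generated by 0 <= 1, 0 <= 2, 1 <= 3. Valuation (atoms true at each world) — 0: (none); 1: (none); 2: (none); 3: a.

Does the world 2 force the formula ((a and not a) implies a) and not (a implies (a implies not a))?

2 does not force ((a and not a) implies a) and not (a implies (a implies not a)) since 2 fails not (a implies (a implies not a)).

No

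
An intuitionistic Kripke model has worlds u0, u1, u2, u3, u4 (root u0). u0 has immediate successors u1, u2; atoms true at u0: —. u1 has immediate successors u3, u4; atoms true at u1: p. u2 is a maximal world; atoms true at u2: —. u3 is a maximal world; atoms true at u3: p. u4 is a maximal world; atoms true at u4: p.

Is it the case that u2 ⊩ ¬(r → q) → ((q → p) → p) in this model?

Yes

u2 ⊩ ¬(r → q) → ((q → p) → p) vacuously: no world accessible from u2 forces the antecedent ¬(r → q).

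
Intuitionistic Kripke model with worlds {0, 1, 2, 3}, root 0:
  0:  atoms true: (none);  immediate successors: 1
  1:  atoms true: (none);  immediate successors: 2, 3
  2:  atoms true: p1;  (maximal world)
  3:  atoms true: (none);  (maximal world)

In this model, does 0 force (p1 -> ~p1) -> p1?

0 ||-/- (p1 -> ~p1) -> p1: at the accessible world 3, 3 ||- p1 -> ~p1 but 3 ||-/- p1.
3 lacks atom p1, so 3 ||-/- p1.

No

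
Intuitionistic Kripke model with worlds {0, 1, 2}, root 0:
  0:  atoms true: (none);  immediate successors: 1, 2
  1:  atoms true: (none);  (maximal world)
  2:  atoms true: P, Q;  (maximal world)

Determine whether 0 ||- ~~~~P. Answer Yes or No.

0 ||-/- ~~~~P since 1 is accessible from 0 and 1 ||- ~~~P.
1 ||- ~~~P: no world accessible from 1 forces ~~P.

No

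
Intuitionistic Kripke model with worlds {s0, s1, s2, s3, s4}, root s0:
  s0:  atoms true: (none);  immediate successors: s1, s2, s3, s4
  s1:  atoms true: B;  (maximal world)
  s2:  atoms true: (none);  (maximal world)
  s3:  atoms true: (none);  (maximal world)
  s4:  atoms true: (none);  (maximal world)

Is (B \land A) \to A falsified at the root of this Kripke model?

No

s0 \Vdash (B \land A) \to A vacuously: no world accessible from s0 forces the antecedent B \land A.
So the root s0 forces (B \land A) \to A; the model is not a countermodel.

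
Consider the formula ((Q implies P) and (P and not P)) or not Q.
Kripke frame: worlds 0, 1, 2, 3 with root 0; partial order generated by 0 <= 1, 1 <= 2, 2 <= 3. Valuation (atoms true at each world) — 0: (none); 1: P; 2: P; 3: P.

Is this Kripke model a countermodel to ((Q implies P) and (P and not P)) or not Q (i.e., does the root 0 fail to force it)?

0 forces ((Q implies P) and (P and not P)) or not Q via the disjunct not Q.
So the root 0 forces ((Q implies P) and (P and not P)) or not Q; the model is not a countermodel.

No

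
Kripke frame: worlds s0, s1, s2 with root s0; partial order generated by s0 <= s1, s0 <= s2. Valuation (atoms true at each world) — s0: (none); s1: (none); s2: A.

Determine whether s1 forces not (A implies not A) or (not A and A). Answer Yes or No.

s1 does not force not (A implies not A) or (not A and A): neither disjunct is forced at s1.
s1 does not force not (A implies not A) since s1 is accessible from s1 and s1 forces A implies not A.
s1 forces A implies not A vacuously: no world accessible from s1 forces the antecedent A.

No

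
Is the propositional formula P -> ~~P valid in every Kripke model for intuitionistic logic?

This is double-negation introduction, which is intuitionistically derivable.
If a world forces P then every accessible world forces P (persistence), so none forces ~P; hence ~~P.

Yes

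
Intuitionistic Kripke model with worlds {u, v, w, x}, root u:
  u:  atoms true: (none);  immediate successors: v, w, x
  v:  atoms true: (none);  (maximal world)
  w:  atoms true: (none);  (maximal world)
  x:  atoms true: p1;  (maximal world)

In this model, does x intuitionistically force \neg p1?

x \nVdash \neg p1 since x is accessible from x and x \Vdash p1.

No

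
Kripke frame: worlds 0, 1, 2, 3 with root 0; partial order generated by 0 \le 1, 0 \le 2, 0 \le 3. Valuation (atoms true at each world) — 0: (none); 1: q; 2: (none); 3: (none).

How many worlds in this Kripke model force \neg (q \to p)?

1

0: does not force it — 0 \nVdash \neg (q \to p) since 2 is accessible from 0 and 2 \Vdash q \to p.
1: forces it.
2: does not force it.
3: does not force it.
Worlds forcing the formula: {1}.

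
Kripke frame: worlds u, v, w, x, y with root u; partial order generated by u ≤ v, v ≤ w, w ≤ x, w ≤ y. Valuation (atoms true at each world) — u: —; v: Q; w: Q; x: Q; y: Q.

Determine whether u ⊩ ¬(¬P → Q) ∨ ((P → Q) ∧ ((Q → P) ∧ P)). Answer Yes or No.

No

u ⊮ ¬(¬P → Q) ∨ ((P → Q) ∧ ((Q → P) ∧ P)): neither disjunct is forced at u.
u ⊮ ¬(¬P → Q) since v is accessible from u and v ⊩ ¬P → Q.
v ⊩ ¬P → Q: every world accessible from v that forces ¬P (namely v, w, x, y) also forces Q.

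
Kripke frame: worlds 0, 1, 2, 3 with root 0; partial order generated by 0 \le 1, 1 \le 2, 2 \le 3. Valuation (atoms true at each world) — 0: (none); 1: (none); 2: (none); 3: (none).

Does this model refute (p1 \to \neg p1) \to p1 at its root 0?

0 \nVdash (p1 \to \neg p1) \to p1: already at 0 itself, 0 \Vdash p1 \to \neg p1 but 0 \nVdash p1.
0 lacks atom p1, so 0 \nVdash p1.
So the root 0 does not force (p1 \to \neg p1) \to p1; the model is a countermodel.

Yes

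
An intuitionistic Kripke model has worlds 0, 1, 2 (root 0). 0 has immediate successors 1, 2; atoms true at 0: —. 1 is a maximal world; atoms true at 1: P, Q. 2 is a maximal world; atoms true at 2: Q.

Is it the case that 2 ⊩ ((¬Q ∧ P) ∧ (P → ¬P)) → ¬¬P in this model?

2 ⊩ ((¬Q ∧ P) ∧ (P → ¬P)) → ¬¬P vacuously: no world accessible from 2 forces the antecedent (¬Q ∧ P) ∧ (P → ¬P).

Yes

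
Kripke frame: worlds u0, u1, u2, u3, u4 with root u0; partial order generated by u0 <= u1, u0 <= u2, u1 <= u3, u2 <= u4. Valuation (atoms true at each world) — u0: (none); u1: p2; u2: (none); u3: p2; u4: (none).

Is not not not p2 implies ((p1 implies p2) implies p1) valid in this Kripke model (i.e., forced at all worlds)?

No

Not every world: u0 does not force not not not p2 implies ((p1 implies p2) implies p1).
u0 does not force not not not p2 implies ((p1 implies p2) implies p1): at the accessible world u2, u2 forces not not not p2 but u2 does not force (p1 implies p2) implies p1.
u2 does not force (p1 implies p2) implies p1: already at u2 itself, u2 forces p1 implies p2 but u2 does not force p1.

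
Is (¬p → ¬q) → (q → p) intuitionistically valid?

This is the converse of contraposition, which is not intuitionistically valid.
A Kripke countermodel: worlds a, b; order generated by a ≤ b; atoms true at each world — a:{q}; b:{p,q}.
a ⊮ (¬p → ¬q) → (q → p): already at a itself, a ⊩ ¬p → ¬q but a ⊮ q → p.
a ⊮ q → p: already at a itself, a ⊩ q but a ⊮ p.
a lacks atom p, so a ⊮ p.
So the root a does not force the formula.

No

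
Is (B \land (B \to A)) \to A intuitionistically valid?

Yes

This is modus ponens in implicational form, which is intuitionistically derivable.
If a world forces B and B \to A, then applying the implication at that world (which is accessible from itself) gives A.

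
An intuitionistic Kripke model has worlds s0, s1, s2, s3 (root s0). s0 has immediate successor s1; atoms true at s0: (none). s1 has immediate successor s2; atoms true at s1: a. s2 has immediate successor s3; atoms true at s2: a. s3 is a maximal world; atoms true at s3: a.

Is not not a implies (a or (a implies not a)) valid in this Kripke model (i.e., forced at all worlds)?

Not every world: s0 does not force not not a implies (a or (a implies not a)).
s0 does not force not not a implies (a or (a implies not a)): already at s0 itself, s0 forces not not a but s0 does not force a or (a implies not a).
s0 does not force a or (a implies not a): neither disjunct is forced at s0.
s0 lacks atom a, so s0 does not force a.

No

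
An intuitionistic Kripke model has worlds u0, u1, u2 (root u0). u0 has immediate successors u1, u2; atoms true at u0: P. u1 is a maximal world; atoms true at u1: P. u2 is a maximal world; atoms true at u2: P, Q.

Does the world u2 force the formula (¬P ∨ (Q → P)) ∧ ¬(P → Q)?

No

u2 ⊮ (¬P ∨ (Q → P)) ∧ ¬(P → Q) since u2 fails ¬(P → Q).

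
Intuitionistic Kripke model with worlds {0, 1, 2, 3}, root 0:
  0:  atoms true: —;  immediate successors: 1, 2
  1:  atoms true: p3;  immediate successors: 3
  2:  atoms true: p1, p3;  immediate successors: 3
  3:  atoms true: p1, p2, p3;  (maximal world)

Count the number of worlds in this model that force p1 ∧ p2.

0: does not force it — 0 ⊮ p1 ∧ p2 since 0 fails p1.
1: does not force it.
2: does not force it.
3: forces it.
Worlds forcing the formula: {3}.

1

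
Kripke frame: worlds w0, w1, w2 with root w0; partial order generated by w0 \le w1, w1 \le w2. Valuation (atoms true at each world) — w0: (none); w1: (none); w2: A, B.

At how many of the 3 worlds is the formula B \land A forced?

1

w0: does not force it — w0 \nVdash B \land A since w0 fails B.
w1: does not force it.
w2: forces it.
Worlds forcing the formula: {w2}.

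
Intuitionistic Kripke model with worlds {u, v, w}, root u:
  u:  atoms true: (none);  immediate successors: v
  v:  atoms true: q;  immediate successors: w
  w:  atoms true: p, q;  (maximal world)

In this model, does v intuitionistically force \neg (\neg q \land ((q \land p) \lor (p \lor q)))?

Yes

v \Vdash \neg (\neg q \land ((q \land p) \lor (p \lor q))): no world accessible from v forces \neg q \land ((q \land p) \lor (p \lor q)).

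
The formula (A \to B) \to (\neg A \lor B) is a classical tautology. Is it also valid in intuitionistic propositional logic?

This is the material-implication-as-disjunction principle, which is not intuitionistically valid.
A Kripke countermodel: worlds w0, w1; order generated by w0 \le w1; atoms true at each world — w0:{}; w1:{A,B}.
w0 \nVdash (A \to B) \to (\neg A \lor B): already at w0 itself, w0 \Vdash A \to B but w0 \nVdash \neg A \lor B.
w0 \nVdash \neg A \lor B: neither disjunct is forced at w0.
w0 \nVdash \neg A since w1 is accessible from w0 and w1 \Vdash A.
So the root w0 does not force the formula.

No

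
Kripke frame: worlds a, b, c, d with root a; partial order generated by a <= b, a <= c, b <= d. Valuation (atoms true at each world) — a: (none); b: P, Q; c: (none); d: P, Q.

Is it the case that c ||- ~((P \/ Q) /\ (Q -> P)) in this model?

Yes

c ||- ~((P \/ Q) /\ (Q -> P)): no world accessible from c forces (P \/ Q) /\ (Q -> P).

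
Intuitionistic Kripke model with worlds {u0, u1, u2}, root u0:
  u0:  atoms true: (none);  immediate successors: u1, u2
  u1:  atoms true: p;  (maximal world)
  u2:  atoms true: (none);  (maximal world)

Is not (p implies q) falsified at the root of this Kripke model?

u0 does not force not (p implies q) since u2 is accessible from u0 and u2 forces p implies q.
u2 forces p implies q vacuously: no world accessible from u2 forces the antecedent p.
So the root u0 does not force not (p implies q); the model is a countermodel.

Yes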